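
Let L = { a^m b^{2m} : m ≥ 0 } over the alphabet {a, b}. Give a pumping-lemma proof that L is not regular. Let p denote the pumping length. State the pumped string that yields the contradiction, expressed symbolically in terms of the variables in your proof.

Toward a contradiction, assume L is regular with pumping length p.
Choose w = a^p b^{2p}, which is in L with |w| = 3p ≥ p.
Write w = xyz as guaranteed by the lemma, with |xy| ≤ p and y is nonempty.
Because |xy| ≤ p and w begins with p copies of a, we have y = a^k with 1 ≤ k ≤ p.
Pump with i = 2: xy^2z = a^{p+k} b^{2p}. For this to lie in L we would need 2p = 2(p+k), which forces k = 0. But k ≥ 1, so xy^2z ∉ L.
Contradiction. Therefore L is not regular.

a^{p+k} b^{2p}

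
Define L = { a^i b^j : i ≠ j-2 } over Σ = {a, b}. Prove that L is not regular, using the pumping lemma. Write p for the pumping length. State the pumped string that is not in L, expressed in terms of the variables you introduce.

Assume L is regular. Let p be the pumping length given by the pumping lemma.
Choose w = a^p b^{p+p!+2}. Since p ≠ (p+p!+2)-2 = p+p!, w ∈ L; and |w| ≥ p.
By the pumping lemma, w = xyz with |xy| ≤ p and |y| > 0.
Since the first p symbols of w are all a's and |xy| ≤ p, y lies entirely in the leading a-block: y = a^k for some k with 1 ≤ k ≤ p.
Since 1 ≤ k ≤ p, k divides p!; set t = 1 + p!/k. Then xy^t z has p + (p!/k)·k = p + p! copies of a. Now the a-count is p+p! and (b-count)-2 = (p+p!+2)-2 = p+p!, so i ≠ j-2 fails. So xy^t z = a^{p+p!} b^{p+p!+2} ∉ L.
This contradicts the pumping lemma, so L is not regular.

a^{p+p!} b^{p+p!+2}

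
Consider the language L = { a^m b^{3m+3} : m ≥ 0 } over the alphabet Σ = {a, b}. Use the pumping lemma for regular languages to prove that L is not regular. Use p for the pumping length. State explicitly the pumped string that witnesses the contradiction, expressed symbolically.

a^{p+k} b^{3p+3}

Assume L is regular. Let p be the pumping length given by the pumping lemma.
Take w = a^p b^{3p+3}. Then w ∈ L and |w| = 4p+3 ≥ p.
The pumping lemma gives a decomposition w = xyz where |xy| ≤ p and y is nonempty.
Since the first p symbols of w are all a's and |xy| ≤ p, y lies entirely in the leading a-block: y = a^k for some k with 1 ≤ k ≤ p.
Pump with i = 2: xy^2z = a^{p+k} b^{3p+3}. For this to lie in L we would need 3p+3 = 3(p+k)+3, which forces k = 0. But k ≥ 1, so xy^2z ∉ L.
This is a contradiction; hence L is not regular.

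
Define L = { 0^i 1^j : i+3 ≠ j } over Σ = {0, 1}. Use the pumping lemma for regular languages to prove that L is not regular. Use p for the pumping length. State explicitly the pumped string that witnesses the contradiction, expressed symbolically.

Assume L is regular. Let p be the pumping length given by the pumping lemma.
Choose w = 0^p 1^{p+p!+3}. Since p ≠ (p+p!+3)-3 = p+p!, w ∈ L; and |w| ≥ p.
The pumping lemma gives a decomposition w = xyz where |xy| ≤ p and |y| > 0.
Because |xy| ≤ p and w begins with p copies of 0, we have y = 0^k with 1 ≤ k ≤ p.
Since 1 ≤ k ≤ p, k divides p!; set t = 1 + p!/k. Then xy^t z has p + (p!/k)·k = p + p! copies of 0. Now the 0-count is p+p! and (1-count)-3 = (p+p!+3)-3 = p+p!, so i+3 ≠ j fails. So xy^t z = 0^{p+p!} 1^{p+p!+3} ∉ L.
Contradiction. Therefore L is not regular.

0^{p+p!} 1^{p+p!+3}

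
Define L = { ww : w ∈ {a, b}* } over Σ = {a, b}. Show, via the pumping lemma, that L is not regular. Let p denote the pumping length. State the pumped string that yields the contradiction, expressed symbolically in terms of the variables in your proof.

Assume L is regular. Let p be the pumping length given by the pumping lemma.
Take w = a^p b^p a^p b^p = uu where u = a^pb^p; then w ∈ L and |w| = 4p ≥ p.
The pumping lemma gives a decomposition w = xyz where |xy| ≤ p and y is nonempty.
The first p characters of w are a's, so xy (and hence y) consists only of a's. Write y = a^k, 1 ≤ k ≤ p.
Pump with i = 2: xy^2z = a^{p+k} b^p a^p b^p, of length 4p+k. Suppose this equals vv. The string starts with a and ends with b, so v does too; thus the boundary between the two copies of v is a b→a transition. There is exactly one such transition, at position 2p+k, so |v| = 2p+k and |vv| = 4p+2k ≠ 4p+k since k ≥ 1. So xy^2z ∉ L.
This is a contradiction; hence L is not regular.

a^{p+k} b^p a^p b^p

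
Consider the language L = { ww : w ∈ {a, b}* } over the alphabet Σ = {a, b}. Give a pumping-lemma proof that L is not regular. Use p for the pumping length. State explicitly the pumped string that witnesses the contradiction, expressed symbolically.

a^{p+k} b^p a^p b^p

Assume L is regular. Let p be the pumping length given by the pumping lemma.
Take w = a^p b^p a^p b^p = uu where u = a^pb^p; then w ∈ L and |w| = 4p ≥ p.
By the pumping lemma, w = xyz with |xy| ≤ p and |y| ≥ 1.
Because |xy| ≤ p and w begins with p copies of a, we have y = a^k with 1 ≤ k ≤ p.
Pump with i = 2: xy^2z = a^{p+k} b^p a^p b^p, of length 4p+k. Suppose this equals vv. The string starts with a and ends with b, so v does too; thus the boundary between the two copies of v is a b→a transition. There is exactly one such transition, at position 2p+k, so |v| = 2p+k and |vv| = 4p+2k ≠ 4p+k since k ≥ 1. So xy^2z ∉ L.
This is a contradiction; hence L is not regular.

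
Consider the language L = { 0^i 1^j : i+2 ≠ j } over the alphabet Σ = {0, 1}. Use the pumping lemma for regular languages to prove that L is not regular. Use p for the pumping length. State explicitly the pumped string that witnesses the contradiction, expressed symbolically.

Suppose for contradiction that L is regular, and let p be the pumping length.
Choose w = 0^p 1^{p+p!+2}. Since p ≠ (p+p!+2)-2 = p+p!, w ∈ L; and |w| ≥ p.
Write w = xyz as guaranteed by the lemma, with |xy| ≤ p and |y| > 0.
Since the first p symbols of w are all 0's and |xy| ≤ p, y lies entirely in the leading 0-block: y = 0^k for some k with 1 ≤ k ≤ p.
Since 1 ≤ k ≤ p, k divides p!; set t = 1 + p!/k. Then xy^t z has p + (p!/k)·k = p + p! copies of 0. Now the 0-count is p+p! and (1-count)-2 = (p+p!+2)-2 = p+p!, so i+2 ≠ j fails. So xy^t z = 0^{p+p!} 1^{p+p!+2} ∉ L.
Contradiction. Therefore L is not regular.

0^{p+p!} 1^{p+p!+2}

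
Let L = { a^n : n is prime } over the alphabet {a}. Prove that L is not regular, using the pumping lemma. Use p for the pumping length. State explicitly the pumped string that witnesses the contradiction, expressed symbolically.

a^{q(1+k)}

Suppose for contradiction that L is regular, and let p be the pumping length.
Let q be a prime with q ≥ p+2 (infinitely many primes exist), and take w = a^q ∈ L with |w| = q ≥ p.
By the pumping lemma, w = xyz with |xy| ≤ p and |y| > 0.
Then y = a^k for some k with 1 ≤ k ≤ p.
Since 1 ≤ k ≤ p, |xz| = q-k. Pump with i = q+1: |xy^{q+1}z| = (q-k)+(q+1)k = q+qk = q(1+k), which is composite (both factors ≥ 2). So xy^{q+1}z = a^{q(1+k)} ∉ L.
This contradicts the pumping lemma, so L is not regular.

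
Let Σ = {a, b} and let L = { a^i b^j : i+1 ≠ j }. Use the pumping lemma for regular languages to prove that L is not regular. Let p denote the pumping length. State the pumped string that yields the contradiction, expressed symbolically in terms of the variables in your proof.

a^{p+p!} b^{p+p!+1}

Assume L is regular. Let p be the pumping length given by the pumping lemma.
Choose w = a^p b^{p+p!+1}. Since p ≠ (p+p!+1)-1 = p+p!, w ∈ L; and |w| ≥ p.
Write w = xyz as guaranteed by the lemma, with |xy| ≤ p and |y| > 0.
Since the first p symbols of w are all a's and |xy| ≤ p, y lies entirely in the leading a-block: y = a^k for some k with 1 ≤ k ≤ p.
Since 1 ≤ k ≤ p, k divides p!; set t = 1 + p!/k. Then xy^t z has p + (p!/k)·k = p + p! copies of a. Now the a-count is p+p! and (b-count)-1 = (p+p!+1)-1 = p+p!, so i+1 ≠ j fails. So xy^t z = a^{p+p!} b^{p+p!+1} ∉ L.
This contradicts the pumping lemma, so L is not regular.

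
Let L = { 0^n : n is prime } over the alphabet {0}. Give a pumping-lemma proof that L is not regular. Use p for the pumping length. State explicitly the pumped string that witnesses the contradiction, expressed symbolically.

0^{q(1+k)}

Assume L is regular. Let p be the pumping length given by the pumping lemma.
Let q be a prime with q ≥ p+2 (infinitely many primes exist), and take w = 0^q ∈ L with |w| = q ≥ p.
The pumping lemma gives a decomposition w = xyz where |xy| ≤ p and |y| ≥ 1.
Then y = 0^k for some k with 1 ≤ k ≤ p.
Since 1 ≤ k ≤ p, |xz| = q-k. Pump with i = q+1: |xy^{q+1}z| = (q-k)+(q+1)k = q+qk = q(1+k), which is composite (both factors ≥ 2). So xy^{q+1}z = 0^{q(1+k)} ∉ L.
This is a contradiction; hence L is not regular.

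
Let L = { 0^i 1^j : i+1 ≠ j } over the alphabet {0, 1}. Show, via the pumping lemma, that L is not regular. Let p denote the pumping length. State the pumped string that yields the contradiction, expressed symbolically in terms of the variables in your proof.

Assume L is regular. Let p be the pumping length given by the pumping lemma.
Choose w = 0^p 1^{p+p!+1}. Since p ≠ (p+p!+1)-1 = p+p!, w ∈ L; and |w| ≥ p.
By the pumping lemma, w = xyz with |xy| ≤ p and |y| > 0.
Since the first p symbols of w are all 0's and |xy| ≤ p, y lies entirely in the leading 0-block: y = 0^k for some k with 1 ≤ k ≤ p.
Since 1 ≤ k ≤ p, k divides p!; set t = 1 + p!/k. Then xy^t z has p + (p!/k)·k = p + p! copies of 0. Now the 0-count is p+p! and (1-count)-1 = (p+p!+1)-1 = p+p!, so i+1 ≠ j fails. So xy^t z = 0^{p+p!} 1^{p+p!+1} ∉ L.
This contradicts the pumping lemma, so L is not regular.

0^{p+p!} 1^{p+p!+1}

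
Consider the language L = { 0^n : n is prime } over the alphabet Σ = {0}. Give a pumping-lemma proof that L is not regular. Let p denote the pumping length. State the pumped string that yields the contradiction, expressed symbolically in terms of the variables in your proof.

0^{q(1+k)}

Toward a contradiction, assume L is regular with pumping length p.
Let q be a prime with q ≥ p+2 (infinitely many primes exist), and take w = 0^q ∈ L with |w| = q ≥ p.
Write w = xyz as guaranteed by the lemma, with |xy| ≤ p and y is nonempty.
Then y = 0^k for some k with 1 ≤ k ≤ p.
Since 1 ≤ k ≤ p, |xz| = q-k. Pump with i = q+1: |xy^{q+1}z| = (q-k)+(q+1)k = q+qk = q(1+k), which is composite (both factors ≥ 2). So xy^{q+1}z = 0^{q(1+k)} ∉ L.
This is a contradiction; hence L is not regular.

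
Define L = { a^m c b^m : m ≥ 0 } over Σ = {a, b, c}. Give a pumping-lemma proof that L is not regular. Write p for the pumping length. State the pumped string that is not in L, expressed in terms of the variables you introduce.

Suppose for contradiction that L is regular, and let p be the pumping length.
Take w = a^p c b^p ∈ L with |w| = 2p+1 ≥ p.
The pumping lemma gives a decomposition w = xyz where |xy| ≤ p and |y| ≥ 1.
Since the first p symbols of w are all a's and |xy| ≤ p, y lies entirely in the leading a-block: y = a^k for some k with 1 ≤ k ≤ p.
Pump with i = 2: xy^2z = a^{p+k} c b^p, which would require p+k = p. But k ≥ 1, so xy^2z ∉ L.
This contradicts the pumping lemma, so L is not regular.

a^{p+k} c b^p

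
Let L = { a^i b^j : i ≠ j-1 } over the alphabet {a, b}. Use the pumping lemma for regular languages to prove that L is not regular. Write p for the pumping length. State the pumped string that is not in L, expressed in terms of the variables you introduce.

Suppose for contradiction that L is regular, and let p be the pumping length.
Choose w = a^p b^{p+p!+1}. Since p ≠ (p+p!+1)-1 = p+p!, w ∈ L; and |w| ≥ p.
By the pumping lemma, w = xyz with |xy| ≤ p and |y| ≥ 1.
The first p characters of w are a's, so xy (and hence y) consists only of a's. Write y = a^k, 1 ≤ k ≤ p.
Since 1 ≤ k ≤ p, k divides p!; set t = 1 + p!/k. Then xy^t z has p + (p!/k)·k = p + p! copies of a. Now the a-count is p+p! and (b-count)-1 = (p+p!+1)-1 = p+p!, so i ≠ j-1 fails. So xy^t z = a^{p+p!} b^{p+p!+1} ∉ L.
This contradicts the pumping lemma, so L is not regular.

a^{p+p!} b^{p+p!+1}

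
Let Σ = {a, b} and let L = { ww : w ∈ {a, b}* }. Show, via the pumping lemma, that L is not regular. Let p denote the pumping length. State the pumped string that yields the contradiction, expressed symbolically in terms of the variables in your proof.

Toward a contradiction, assume L is regular with pumping length p.
Take w = a^p b^p a^p b^p = uu where u = a^pb^p; then w ∈ L and |w| = 4p ≥ p.
By the pumping lemma, w = xyz with |xy| ≤ p and |y| > 0.
Since the first p symbols of w are all a's and |xy| ≤ p, y lies entirely in the leading a-block: y = a^k for some k with 1 ≤ k ≤ p.
Pump with i = 2: xy^2z = a^{p+k} b^p a^p b^p, of length 4p+k. Suppose this equals vv. The string starts with a and ends with b, so v does too; thus the boundary between the two copies of v is a b→a transition. There is exactly one such transition, at position 2p+k, so |v| = 2p+k and |vv| = 4p+2k ≠ 4p+k since k ≥ 1. So xy^2z ∉ L.
This is a contradiction; hence L is not regular.

a^{p+k} b^p a^p b^p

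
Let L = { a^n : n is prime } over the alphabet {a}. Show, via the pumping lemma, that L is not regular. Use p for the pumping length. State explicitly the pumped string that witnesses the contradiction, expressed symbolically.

a^{q(1+k)}

Toward a contradiction, assume L is regular with pumping length p.
Let q be a prime with q ≥ p+2 (infinitely many primes exist), and take w = a^q ∈ L with |w| = q ≥ p.
The pumping lemma gives a decomposition w = xyz where |xy| ≤ p and |y| ≥ 1.
Then y = a^k for some k with 1 ≤ k ≤ p.
Since 1 ≤ k ≤ p, |xz| = q-k. Pump with i = q+1: |xy^{q+1}z| = (q-k)+(q+1)k = q+qk = q(1+k), which is composite (both factors ≥ 2). So xy^{q+1}z = a^{q(1+k)} ∉ L.
This is a contradiction; hence L is not regular.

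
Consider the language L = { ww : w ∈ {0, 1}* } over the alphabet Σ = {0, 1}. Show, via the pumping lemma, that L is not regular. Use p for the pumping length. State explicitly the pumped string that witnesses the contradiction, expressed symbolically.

Assume L is regular; let p be its pumping constant.
Take w = 0^p 1^p 0^p 1^p = uu where u = 0^p1^p; then w ∈ L and |w| = 4p ≥ p.
Write w = xyz as guaranteed by the lemma, with |xy| ≤ p and |y| > 0.
Because |xy| ≤ p and w begins with p copies of 0, we have y = 0^k with 1 ≤ k ≤ p.
Pump with i = 2: xy^2z = 0^{p+k} 1^p 0^p 1^p, of length 4p+k. Suppose this equals vv. The string starts with 0 and ends with 1, so v does too; thus the boundary between the two copies of v is a 1→0 transition. There is exactly one such transition, at position 2p+k, so |v| = 2p+k and |vv| = 4p+2k ≠ 4p+k since k ≥ 1. So xy^2z ∉ L.
This contradicts the pumping lemma, so L is not regular.

0^{p+k} 1^p 0^p 1^p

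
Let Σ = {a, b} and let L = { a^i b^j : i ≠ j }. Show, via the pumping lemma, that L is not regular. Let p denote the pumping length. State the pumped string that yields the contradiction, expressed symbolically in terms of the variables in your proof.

a^{p+p!} b^{p+p!}

Suppose for contradiction that L is regular, and let p be the pumping length.
Choose w = a^p b^{p+p!}. Since p ≠ p+p!, w ∈ L; and |w| ≥ p.
By the pumping lemma, w = xyz with |xy| ≤ p and y is nonempty.
Because |xy| ≤ p and w begins with p copies of a, we have y = a^k with 1 ≤ k ≤ p.
Since 1 ≤ k ≤ p, k divides p!; set t = 1 + p!/k. Then xy^t z has p + (p!/k)·k = p + p! copies of a. Now the a-count equals the b-count, so i ≠ j fails. So xy^t z = a^{p+p!} b^{p+p!} ∉ L.
This is a contradiction; hence L is not regular.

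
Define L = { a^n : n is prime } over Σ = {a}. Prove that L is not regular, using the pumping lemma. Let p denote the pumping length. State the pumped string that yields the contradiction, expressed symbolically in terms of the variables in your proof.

a^{q(1+k)}

Suppose for contradiction that L is regular, and let p be the pumping length.
Let q be a prime with q ≥ p+2 (infinitely many primes exist), and take w = a^q ∈ L with |w| = q ≥ p.
By the pumping lemma, w = xyz with |xy| ≤ p and y is nonempty.
Then y = a^k for some k with 1 ≤ k ≤ p.
Since 1 ≤ k ≤ p, |xz| = q-k. Pump with i = q+1: |xy^{q+1}z| = (q-k)+(q+1)k = q+qk = q(1+k), which is composite (both factors ≥ 2). So xy^{q+1}z = a^{q(1+k)} ∉ L.
This is a contradiction; hence L is not regular.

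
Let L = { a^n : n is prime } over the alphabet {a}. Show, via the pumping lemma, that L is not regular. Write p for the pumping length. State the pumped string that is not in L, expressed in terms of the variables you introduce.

a^{q(1+k)}

Toward a contradiction, assume L is regular with pumping length p.
Let q be a prime with q ≥ p+2 (infinitely many primes exist), and take w = a^q ∈ L with |w| = q ≥ p.
Write w = xyz as guaranteed by the lemma, with |xy| ≤ p and |y| > 0.
Then y = a^k for some k with 1 ≤ k ≤ p.
Since 1 ≤ k ≤ p, |xz| = q-k. Pump with i = q+1: |xy^{q+1}z| = (q-k)+(q+1)k = q+qk = q(1+k), which is composite (both factors ≥ 2). So xy^{q+1}z = a^{q(1+k)} ∉ L.
This contradicts the pumping lemma, so L is not regular.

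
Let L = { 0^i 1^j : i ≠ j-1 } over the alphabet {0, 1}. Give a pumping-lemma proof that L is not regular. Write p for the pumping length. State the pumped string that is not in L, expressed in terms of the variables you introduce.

0^{p+p!} 1^{p+p!+1}

Toward a contradiction, assume L is regular with pumping length p.
Choose w = 0^p 1^{p+p!+1}. Since p ≠ (p+p!+1)-1 = p+p!, w ∈ L; and |w| ≥ p.
The pumping lemma gives a decomposition w = xyz where |xy| ≤ p and y is nonempty.
The first p characters of w are 0's, so xy (and hence y) consists only of 0's. Write y = 0^k, 1 ≤ k ≤ p.
Since 1 ≤ k ≤ p, k divides p!; set t = 1 + p!/k. Then xy^t z has p + (p!/k)·k = p + p! copies of 0. Now the 0-count is p+p! and (1-count)-1 = (p+p!+1)-1 = p+p!, so i ≠ j-1 fails. So xy^t z = 0^{p+p!} 1^{p+p!+1} ∉ L.
This contradicts the pumping lemma, so L is not regular.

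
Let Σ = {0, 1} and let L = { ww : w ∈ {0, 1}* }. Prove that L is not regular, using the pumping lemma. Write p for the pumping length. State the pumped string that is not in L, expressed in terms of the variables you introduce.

0^{p+k} 1^p 0^p 1^p

Assume L is regular; let p be its pumping constant.
Take w = 0^p 1^p 0^p 1^p = uu where u = 0^p1^p; then w ∈ L and |w| = 4p ≥ p.
Write w = xyz as guaranteed by the lemma, with |xy| ≤ p and y is nonempty.
Because |xy| ≤ p and w begins with p copies of 0, we have y = 0^k with 1 ≤ k ≤ p.
Pump with i = 2: xy^2z = 0^{p+k} 1^p 0^p 1^p, of length 4p+k. Suppose this equals vv. The string starts with 0 and ends with 1, so v does too; thus the boundary between the two copies of v is a 1→0 transition. There is exactly one such transition, at position 2p+k, so |v| = 2p+k and |vv| = 4p+2k ≠ 4p+k since k ≥ 1. So xy^2z ∉ L.
This is a contradiction; hence L is not regular.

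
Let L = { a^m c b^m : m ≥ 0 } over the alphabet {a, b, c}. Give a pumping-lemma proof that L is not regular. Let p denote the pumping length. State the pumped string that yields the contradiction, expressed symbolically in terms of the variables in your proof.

a^{p+k} c b^p

Assume L is regular; let p be its pumping constant.
Take w = a^p c b^p ∈ L with |w| = 2p+1 ≥ p.
By the pumping lemma, w = xyz with |xy| ≤ p and |y| > 0.
The first p characters of w are a's, so xy (and hence y) consists only of a's. Write y = a^k, 1 ≤ k ≤ p.
Pump with i = 2: xy^2z = a^{p+k} c b^p, which would require p+k = p. But k ≥ 1, so xy^2z ∉ L.
Contradiction. Therefore L is not regular.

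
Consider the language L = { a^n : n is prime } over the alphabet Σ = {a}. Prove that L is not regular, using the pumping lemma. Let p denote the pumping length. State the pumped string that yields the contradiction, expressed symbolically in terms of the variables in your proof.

a^{q(1+k)}

Suppose for contradiction that L is regular, and let p be the pumping length.
Let q be a prime with q ≥ p+2 (infinitely many primes exist), and take w = a^q ∈ L with |w| = q ≥ p.
By the pumping lemma, w = xyz with |xy| ≤ p and |y| > 0.
Then y = a^k for some k with 1 ≤ k ≤ p.
Since 1 ≤ k ≤ p, |xz| = q-k. Pump with i = q+1: |xy^{q+1}z| = (q-k)+(q+1)k = q+qk = q(1+k), which is composite (both factors ≥ 2). So xy^{q+1}z = a^{q(1+k)} ∉ L.
This is a contradiction; hence L is not regular.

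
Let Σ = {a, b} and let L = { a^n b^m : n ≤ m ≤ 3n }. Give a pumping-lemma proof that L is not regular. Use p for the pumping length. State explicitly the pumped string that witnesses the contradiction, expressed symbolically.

a^{p+k} b^p

Assume L is regular. Let p be the pumping length given by the pumping lemma.
Take w = a^p b^p ∈ L (since p ≤ p ≤ 3p), with |w| = 2p ≥ p.
Write w = xyz as guaranteed by the lemma, with |xy| ≤ p and y is nonempty.
Because |xy| ≤ p and w begins with p copies of a, we have y = a^k with 1 ≤ k ≤ p.
Pump with i = 2: xy^2z = a^{p+k} b^p. Now n = p+k > p = m, so the condition n ≤ m fails. Thus xy^2z ∉ L.
This contradicts the pumping lemma, so L is not regular.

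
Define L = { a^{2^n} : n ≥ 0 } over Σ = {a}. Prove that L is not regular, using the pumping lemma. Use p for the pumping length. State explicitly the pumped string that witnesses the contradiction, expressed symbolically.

Toward a contradiction, assume L is regular with pumping length p.
Take w = a^{2^p} ∈ L with |w| = 2^p ≥ p.
Write w = xyz as guaranteed by the lemma, with |xy| ≤ p and |y| > 0.
Then y = a^k for some k with 1 ≤ k ≤ p.
Pump with i = 2: xy^2z = a^{2^p+k}. Since 1 ≤ k ≤ p < 2^p, we have 2^p < 2^p+k < 2^{p+1}, so 2^p+k is not a power of 2. So xy^2z ∉ L.
This is a contradiction; hence L is not regular.

a^{2^p+k}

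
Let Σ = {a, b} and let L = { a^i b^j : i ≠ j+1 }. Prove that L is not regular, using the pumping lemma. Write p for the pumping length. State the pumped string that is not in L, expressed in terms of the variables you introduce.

a^{p+p!} b^{p+p!-1}

Suppose for contradiction that L is regular, and let p be the pumping length.
Choose w = a^p b^{p+p!-1}. Since p ≠ (p+p!-1)+1 = p+p!, w ∈ L; and |w| ≥ p.
By the pumping lemma, w = xyz with |xy| ≤ p and y is nonempty.
Since the first p symbols of w are all a's and |xy| ≤ p, y lies entirely in the leading a-block: y = a^k for some k with 1 ≤ k ≤ p.
Since 1 ≤ k ≤ p, k divides p!; set t = 1 + p!/k. Then xy^t z has p + (p!/k)·k = p + p! copies of a. Now the a-count is p+p! and (b-count)+1 = (p+p!-1)+1 = p+p!, so i ≠ j+1 fails. So xy^t z = a^{p+p!} b^{p+p!-1} ∉ L.
This contradicts the pumping lemma, so L is not regular.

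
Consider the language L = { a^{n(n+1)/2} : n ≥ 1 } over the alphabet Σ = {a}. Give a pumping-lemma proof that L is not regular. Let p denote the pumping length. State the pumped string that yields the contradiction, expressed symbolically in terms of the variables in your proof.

Suppose for contradiction that L is regular, and let p be the pumping length.
Take w = a^{p(p+1)/2} ∈ L with |w| = p(p+1)/2 ≥ p.
By the pumping lemma, w = xyz with |xy| ≤ p and y is nonempty.
Then y = a^k for some k with 1 ≤ k ≤ p.
Pump with i = 2: xy^2z = a^{p(p+1)/2+k}. Since 1 ≤ k ≤ p, p(p+1)/2 < p(p+1)/2+k ≤ p(p+1)/2+p < (p+1)(p+2)/2, so p(p+1)/2+k is strictly between consecutive triangular numbers. So xy^2z ∉ L.
Contradiction. Therefore L is not regular.

a^{p(p+1)/2+k}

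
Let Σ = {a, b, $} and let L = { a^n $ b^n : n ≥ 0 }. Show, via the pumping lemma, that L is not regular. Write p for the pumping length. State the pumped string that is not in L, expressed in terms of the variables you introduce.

Assume L is regular; let p be its pumping constant.
Take w = a^p $ b^p ∈ L with |w| = 2p+1 ≥ p.
By the pumping lemma, w = xyz with |xy| ≤ p and |y| ≥ 1.
Because |xy| ≤ p and w begins with p copies of a, we have y = a^k with 1 ≤ k ≤ p.
Pump with i = 2: xy^2z = a^{p+k} $ b^p, which would require p+k = p. But k ≥ 1, so xy^2z ∉ L.
Contradiction. Therefore L is not regular.

a^{p+k} $ b^p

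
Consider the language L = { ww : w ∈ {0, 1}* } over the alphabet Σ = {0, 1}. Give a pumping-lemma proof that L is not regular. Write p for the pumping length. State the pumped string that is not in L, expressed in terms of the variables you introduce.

Assume L is regular. Let p be the pumping length given by the pumping lemma.
Take w = 0^p 1^p 0^p 1^p = uu where u = 0^p1^p; then w ∈ L and |w| = 4p ≥ p.
The pumping lemma gives a decomposition w = xyz where |xy| ≤ p and y is nonempty.
Because |xy| ≤ p and w begins with p copies of 0, we have y = 0^k with 1 ≤ k ≤ p.
Pump with i = 2: xy^2z = 0^{p+k} 1^p 0^p 1^p, of length 4p+k. Suppose this equals vv. The string starts with 0 and ends with 1, so v does too; thus the boundary between the two copies of v is a 1→0 transition. There is exactly one such transition, at position 2p+k, so |v| = 2p+k and |vv| = 4p+2k ≠ 4p+k since k ≥ 1. So xy^2z ∉ L.
This contradicts the pumping lemma, so L is not regular.

0^{p+k} 1^p 0^p 1^p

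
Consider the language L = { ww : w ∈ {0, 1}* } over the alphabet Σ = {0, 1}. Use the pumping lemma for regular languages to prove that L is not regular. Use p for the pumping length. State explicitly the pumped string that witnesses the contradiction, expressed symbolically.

Assume L is regular; let p be its pumping constant.
Take w = 0^p 1^p 0^p 1^p = uu where u = 0^p1^p; then w ∈ L and |w| = 4p ≥ p.
The pumping lemma gives a decomposition w = xyz where |xy| ≤ p and y is nonempty.
The first p characters of w are 0's, so xy (and hence y) consists only of 0's. Write y = 0^k, 1 ≤ k ≤ p.
Pump with i = 2: xy^2z = 0^{p+k} 1^p 0^p 1^p, of length 4p+k. Suppose this equals vv. The string starts with 0 and ends with 1, so v does too; thus the boundary between the two copies of v is a 1→0 transition. There is exactly one such transition, at position 2p+k, so |v| = 2p+k and |vv| = 4p+2k ≠ 4p+k since k ≥ 1. So xy^2z ∉ L.
This contradicts the pumping lemma, so L is not regular.

0^{p+k} 1^p 0^p 1^p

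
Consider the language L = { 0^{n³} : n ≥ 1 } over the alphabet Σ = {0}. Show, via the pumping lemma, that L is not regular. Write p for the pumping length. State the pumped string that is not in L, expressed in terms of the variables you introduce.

Toward a contradiction, assume L is regular with pumping length p.
Take w = 0^{p³} ∈ L with |w| = p³ ≥ p.
The pumping lemma gives a decomposition w = xyz where |xy| ≤ p and |y| ≥ 1.
Then y = 0^k for some k with 1 ≤ k ≤ p.
Pump with i = 2: xy^2z = 0^{p³+k}. Since 1 ≤ k ≤ p, p³ < p³+k ≤ p³+p < p³+3p²+3p+1 = (p+1)³, so p³+k is not a perfect cube. So xy^2z ∉ L.
Contradiction. Therefore L is not regular.

0^{p³+k}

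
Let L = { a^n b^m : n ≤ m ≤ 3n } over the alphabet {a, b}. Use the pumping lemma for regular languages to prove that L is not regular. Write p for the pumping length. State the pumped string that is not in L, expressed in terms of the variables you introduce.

a^{p+k} b^p

Assume L is regular. Let p be the pumping length given by the pumping lemma.
Take w = a^p b^p ∈ L (since p ≤ p ≤ 3p), with |w| = 2p ≥ p.
The pumping lemma gives a decomposition w = xyz where |xy| ≤ p and y is nonempty.
Because |xy| ≤ p and w begins with p copies of a, we have y = a^k with 1 ≤ k ≤ p.
Pump with i = 2: xy^2z = a^{p+k} b^p. Now n = p+k > p = m, so the condition n ≤ m fails. Thus xy^2z ∉ L.
This is a contradiction; hence L is not regular.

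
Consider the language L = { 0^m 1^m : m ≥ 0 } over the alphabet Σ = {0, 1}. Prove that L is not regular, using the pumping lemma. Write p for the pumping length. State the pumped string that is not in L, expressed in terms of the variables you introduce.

Suppose for contradiction that L is regular, and let p be the pumping length.
Let w = 0^p 1^p ∈ L; note |w| = 2p ≥ p.
Write w = xyz as guaranteed by the lemma, with |xy| ≤ p and |y| ≥ 1.
Since the first p symbols of w are all 0's and |xy| ≤ p, y lies entirely in the leading 0-block: y = 0^k for some k with 1 ≤ k ≤ p.
Pump with i = 2: xy^2z = 0^{p+k} 1^p. For this to lie in L we would need p = p+k, which forces k = 0. But k ≥ 1, so xy^2z ∉ L.
This is a contradiction; hence L is not regular.

0^{p+k} 1^p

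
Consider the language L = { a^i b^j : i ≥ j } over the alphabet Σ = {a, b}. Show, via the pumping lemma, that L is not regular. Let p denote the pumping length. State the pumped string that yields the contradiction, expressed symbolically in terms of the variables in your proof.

a^{p-k} b^p

Assume L is regular; let p be its pumping constant.
Choose w = a^p b^p ∈ L, with |w| = 2p ≥ p.
Write w = xyz as guaranteed by the lemma, with |xy| ≤ p and |y| > 0.
The first p characters of w are a's, so xy (and hence y) consists only of a's. Write y = a^k, 1 ≤ k ≤ p.
Consider xy^0z = xz = a^{p-k} b^p. Since k ≥ 1, the a-count p-k is less than p, so i ≥ j fails; thus xz ∉ L.
This contradicts the pumping lemma, so L is not regular.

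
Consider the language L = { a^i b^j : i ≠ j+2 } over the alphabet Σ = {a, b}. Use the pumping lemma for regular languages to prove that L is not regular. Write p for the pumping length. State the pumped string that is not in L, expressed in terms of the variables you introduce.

a^{p+p!} b^{p+p!-2}

Assume L is regular. Let p be the pumping length given by the pumping lemma.
Choose w = a^p b^{p+p!-2}. Since p ≠ (p+p!-2)+2 = p+p!, w ∈ L; and |w| ≥ p.
The pumping lemma gives a decomposition w = xyz where |xy| ≤ p and y is nonempty.
Since the first p symbols of w are all a's and |xy| ≤ p, y lies entirely in the leading a-block: y = a^k for some k with 1 ≤ k ≤ p.
Since 1 ≤ k ≤ p, k divides p!; set t = 1 + p!/k. Then xy^t z has p + (p!/k)·k = p + p! copies of a. Now the a-count is p+p! and (b-count)+2 = (p+p!-2)+2 = p+p!, so i ≠ j+2 fails. So xy^t z = a^{p+p!} b^{p+p!-2} ∉ L.
Contradiction. Therefore L is not regular.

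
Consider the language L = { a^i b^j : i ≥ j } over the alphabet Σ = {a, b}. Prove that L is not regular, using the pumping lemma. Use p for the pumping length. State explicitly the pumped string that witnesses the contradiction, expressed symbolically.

Toward a contradiction, assume L is regular with pumping length p.
Choose w = a^p b^p ∈ L, with |w| = 2p ≥ p.
By the pumping lemma, w = xyz with |xy| ≤ p and |y| > 0.
The first p characters of w are a's, so xy (and hence y) consists only of a's. Write y = a^k, 1 ≤ k ≤ p.
Consider xy^0z = xz = a^{p-k} b^p. Since k ≥ 1, the a-count p-k is less than p, so i ≥ j fails; thus xz ∉ L.
Contradiction. Therefore L is not regular.

a^{p-k} b^p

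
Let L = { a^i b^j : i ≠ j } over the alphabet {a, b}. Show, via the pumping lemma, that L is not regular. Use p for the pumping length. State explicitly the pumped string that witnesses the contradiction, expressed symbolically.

a^{p+p!} b^{p+p!}

Suppose for contradiction that L is regular, and let p be the pumping length.
Choose w = a^p b^{p+p!}. Since p ≠ p+p!, w ∈ L; and |w| ≥ p.
Write w = xyz as guaranteed by the lemma, with |xy| ≤ p and y is nonempty.
Since the first p symbols of w are all a's and |xy| ≤ p, y lies entirely in the leading a-block: y = a^k for some k with 1 ≤ k ≤ p.
Since 1 ≤ k ≤ p, k divides p!; set t = 1 + p!/k. Then xy^t z has p + (p!/k)·k = p + p! copies of a. Now the a-count equals the b-count, so i ≠ j fails. So xy^t z = a^{p+p!} b^{p+p!} ∉ L.
Contradiction. Therefore L is not regular.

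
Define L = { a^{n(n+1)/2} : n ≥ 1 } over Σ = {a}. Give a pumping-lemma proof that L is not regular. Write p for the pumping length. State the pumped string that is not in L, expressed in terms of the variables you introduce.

a^{p(p+1)/2+k}

Assume L is regular. Let p be the pumping length given by the pumping lemma.
Take w = a^{p(p+1)/2} ∈ L with |w| = p(p+1)/2 ≥ p.
The pumping lemma gives a decomposition w = xyz where |xy| ≤ p and |y| ≥ 1.
Then y = a^k for some k with 1 ≤ k ≤ p.
Pump with i = 2: xy^2z = a^{p(p+1)/2+k}. Since 1 ≤ k ≤ p, p(p+1)/2 < p(p+1)/2+k ≤ p(p+1)/2+p < (p+1)(p+2)/2, so p(p+1)/2+k is strictly between consecutive triangular numbers. So xy^2z ∉ L.
This contradicts the pumping lemma, so L is not regular.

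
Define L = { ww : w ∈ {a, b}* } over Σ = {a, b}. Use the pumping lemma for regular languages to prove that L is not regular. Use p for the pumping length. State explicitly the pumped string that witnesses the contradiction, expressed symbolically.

a^{p+k} b^p a^p b^p

Assume L is regular. Let p be the pumping length given by the pumping lemma.
Take w = a^p b^p a^p b^p = uu where u = a^pb^p; then w ∈ L and |w| = 4p ≥ p.
Write w = xyz as guaranteed by the lemma, with |xy| ≤ p and |y| ≥ 1.
Since the first p symbols of w are all a's and |xy| ≤ p, y lies entirely in the leading a-block: y = a^k for some k with 1 ≤ k ≤ p.
Pump with i = 2: xy^2z = a^{p+k} b^p a^p b^p, of length 4p+k. Suppose this equals vv. The string starts with a and ends with b, so v does too; thus the boundary between the two copies of v is a b→a transition. There is exactly one such transition, at position 2p+k, so |v| = 2p+k and |vv| = 4p+2k ≠ 4p+k since k ≥ 1. So xy^2z ∉ L.
This contradicts the pumping lemma, so L is not regular.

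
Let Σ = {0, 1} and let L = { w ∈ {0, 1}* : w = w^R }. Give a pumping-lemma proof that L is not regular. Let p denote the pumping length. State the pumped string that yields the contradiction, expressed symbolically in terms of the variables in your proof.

Assume L is regular; let p be its pumping constant.
Take w = 0^p 1 0^p, a palindrome of length 2p+1 ≥ p.
The pumping lemma gives a decomposition w = xyz where |xy| ≤ p and y is nonempty.
Because |xy| ≤ p and w begins with p copies of 0, we have y = 0^k with 1 ≤ k ≤ p.
Pump with i = 2: xy^2z = 0^{p+k} 1 0^p. Its reverse is 0^p 1 0^{p+k}, which differs from xy^2z since k ≥ 1. So xy^2z is not a palindrome and xy^2z ∉ L.
Contradiction. Therefore L is not regular.

0^{p+k} 1 0^p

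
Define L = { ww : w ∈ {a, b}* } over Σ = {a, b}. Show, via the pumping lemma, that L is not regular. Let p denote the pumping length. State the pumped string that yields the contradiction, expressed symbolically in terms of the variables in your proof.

Assume L is regular; let p be its pumping constant.
Take w = a^p b^p a^p b^p = uu where u = a^pb^p; then w ∈ L and |w| = 4p ≥ p.
The pumping lemma gives a decomposition w = xyz where |xy| ≤ p and y is nonempty.
The first p characters of w are a's, so xy (and hence y) consists only of a's. Write y = a^k, 1 ≤ k ≤ p.
Pump with i = 2: xy^2z = a^{p+k} b^p a^p b^p, of length 4p+k. Suppose this equals vv. The string starts with a and ends with b, so v does too; thus the boundary between the two copies of v is a b→a transition. There is exactly one such transition, at position 2p+k, so |v| = 2p+k and |vv| = 4p+2k ≠ 4p+k since k ≥ 1. So xy^2z ∉ L.
This contradicts the pumping lemma, so L is not regular.

a^{p+k} b^p a^p b^p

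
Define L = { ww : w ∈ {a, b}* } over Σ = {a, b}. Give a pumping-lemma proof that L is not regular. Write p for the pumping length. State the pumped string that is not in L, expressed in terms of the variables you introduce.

Suppose for contradiction that L is regular, and let p be the pumping length.
Take w = a^p b^p a^p b^p = uu where u = a^pb^p; then w ∈ L and |w| = 4p ≥ p.
Write w = xyz as guaranteed by the lemma, with |xy| ≤ p and |y| ≥ 1.
Because |xy| ≤ p and w begins with p copies of a, we have y = a^k with 1 ≤ k ≤ p.
Pump with i = 2: xy^2z = a^{p+k} b^p a^p b^p, of length 4p+k. Suppose this equals vv. The string starts with a and ends with b, so v does too; thus the boundary between the two copies of v is a b→a transition. There is exactly one such transition, at position 2p+k, so |v| = 2p+k and |vv| = 4p+2k ≠ 4p+k since k ≥ 1. So xy^2z ∉ L.
This is a contradiction; hence L is not regular.

a^{p+k} b^p a^p b^p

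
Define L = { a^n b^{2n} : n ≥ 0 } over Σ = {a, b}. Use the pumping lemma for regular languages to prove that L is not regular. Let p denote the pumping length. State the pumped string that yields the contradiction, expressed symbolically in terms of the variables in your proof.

Assume L is regular; let p be its pumping constant.
Choose w = a^p b^{2p}, which is in L with |w| = 3p ≥ p.
Write w = xyz as guaranteed by the lemma, with |xy| ≤ p and y is nonempty.
Since the first p symbols of w are all a's and |xy| ≤ p, y lies entirely in the leading a-block: y = a^k for some k with 1 ≤ k ≤ p.
Pump with i = 2: xy^2z = a^{p+k} b^{2p}. For this to lie in L we would need 2p = 2(p+k), which forces k = 0. But k ≥ 1, so xy^2z ∉ L.
This is a contradiction; hence L is not regular.

a^{p+k} b^{2p}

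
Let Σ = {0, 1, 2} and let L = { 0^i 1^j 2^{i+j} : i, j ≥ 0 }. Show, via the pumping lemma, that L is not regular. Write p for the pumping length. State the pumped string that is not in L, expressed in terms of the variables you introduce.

Toward a contradiction, assume L is regular with pumping length p.
Take w = 0^p 1^p 2^{2p} ∈ L (with i=j=p, i+j=2p), |w| = 4p ≥ p.
By the pumping lemma, w = xyz with |xy| ≤ p and |y| > 0.
Since the first p symbols of w are all 0's and |xy| ≤ p, y lies entirely in the leading 0-block: y = 0^k for some k with 1 ≤ k ≤ p.
Consider xy^2z = 0^{p+k} 1^p 2^{2p}. Now the 0- and 1-counts sum to 2p+k, but the 2-count is 2p ≠ 2p+k. So xy^2z ∉ L.
This is a contradiction; hence L is not regular.

0^{p+k} 1^p 2^{2p}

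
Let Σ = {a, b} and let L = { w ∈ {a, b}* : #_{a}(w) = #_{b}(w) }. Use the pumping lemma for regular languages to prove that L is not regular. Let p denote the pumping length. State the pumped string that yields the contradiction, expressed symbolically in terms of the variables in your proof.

a^{p+k} b^p

Assume L is regular; let p be its pumping constant.
Choose w = a^p b^p ∈ L with |w| = 2p ≥ p.
The pumping lemma gives a decomposition w = xyz where |xy| ≤ p and y is nonempty.
Because |xy| ≤ p and w begins with p copies of a, we have y = a^k with 1 ≤ k ≤ p.
Pump with i = 2: xy^2z = a^{p+k} b^p has p+k occurrences of a but only p of b. Since k ≥ 1 the counts differ, so xy^2z ∉ L.
Contradiction. Therefore L is not regular.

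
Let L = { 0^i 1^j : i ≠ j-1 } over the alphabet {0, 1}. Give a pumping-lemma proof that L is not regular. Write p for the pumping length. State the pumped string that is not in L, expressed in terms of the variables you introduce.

Assume L is regular. Let p be the pumping length given by the pumping lemma.
Choose w = 0^p 1^{p+p!+1}. Since p ≠ (p+p!+1)-1 = p+p!, w ∈ L; and |w| ≥ p.
The pumping lemma gives a decomposition w = xyz where |xy| ≤ p and |y| ≥ 1.
The first p characters of w are 0's, so xy (and hence y) consists only of 0's. Write y = 0^k, 1 ≤ k ≤ p.
Since 1 ≤ k ≤ p, k divides p!; set t = 1 + p!/k. Then xy^t z has p + (p!/k)·k = p + p! copies of 0. Now the 0-count is p+p! and (1-count)-1 = (p+p!+1)-1 = p+p!, so i ≠ j-1 fails. So xy^t z = 0^{p+p!} 1^{p+p!+1} ∉ L.
This is a contradiction; hence L is not regular.

0^{p+p!} 1^{p+p!+1}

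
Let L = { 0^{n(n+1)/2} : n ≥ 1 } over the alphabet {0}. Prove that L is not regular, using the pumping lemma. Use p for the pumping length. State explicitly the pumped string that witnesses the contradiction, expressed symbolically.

Suppose for contradiction that L is regular, and let p be the pumping length.
Take w = 0^{p(p+1)/2} ∈ L with |w| = p(p+1)/2 ≥ p.
By the pumping lemma, w = xyz with |xy| ≤ p and |y| ≥ 1.
Then y = 0^k for some k with 1 ≤ k ≤ p.
Pump with i = 2: xy^2z = 0^{p(p+1)/2+k}. Since 1 ≤ k ≤ p, p(p+1)/2 < p(p+1)/2+k ≤ p(p+1)/2+p < (p+1)(p+2)/2, so p(p+1)/2+k is strictly between consecutive triangular numbers. So xy^2z ∉ L.
This is a contradiction; hence L is not regular.

0^{p(p+1)/2+k}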